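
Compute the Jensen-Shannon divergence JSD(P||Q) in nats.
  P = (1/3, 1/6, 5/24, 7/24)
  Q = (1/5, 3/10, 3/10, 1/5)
0.0265 nats

Jensen-Shannon divergence is:
JSD(P||Q) = 0.5 × D_KL(P||M) + 0.5 × D_KL(Q||M)
where M = 0.5 × (P + Q) is the mixture distribution.

M = 0.5 × (1/3, 1/6, 5/24, 7/24) + 0.5 × (1/5, 3/10, 3/10, 1/5) = (4/15, 7/30, 0.254167, 0.245833)

D_KL(P||M) = 0.0267 nats
D_KL(Q||M) = 0.0263 nats

JSD(P||Q) = 0.5 × 0.0267 + 0.5 × 0.0263 = 0.0265 nats

Unlike KL divergence, JSD is symmetric and bounded: 0 ≤ JSD ≤ log(2).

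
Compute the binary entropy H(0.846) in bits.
0.6198 bits

The binary entropy function is:
H(p) = -p log(p) - (1-p) log(1-p)

H(0.846) = -0.846 × log_2(0.846) - 0.154 × log_2(0.154)
H(0.846) = 0.6198 bits

Note: Binary entropy is maximized at p=0.5 (H=1 bit) and minimized at p=0 or p=1 (H=0).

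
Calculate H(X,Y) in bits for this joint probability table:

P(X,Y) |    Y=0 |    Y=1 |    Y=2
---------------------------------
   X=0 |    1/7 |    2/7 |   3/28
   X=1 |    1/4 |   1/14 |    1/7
2.4357 bits

Joint entropy is H(X,Y) = -Σ_{x,y} p(x,y) log p(x,y).

Summing over all non-zero entries:
H(X,Y) = -[1/7·log_2(1/7) + 2/7·log_2(2/7) + 3/28·log_2(3/28) + 1/4·log_2(1/4) + 1/14·log_2(1/14) + 1/7·log_2(1/7)]
H(X,Y) = 2.4357 bits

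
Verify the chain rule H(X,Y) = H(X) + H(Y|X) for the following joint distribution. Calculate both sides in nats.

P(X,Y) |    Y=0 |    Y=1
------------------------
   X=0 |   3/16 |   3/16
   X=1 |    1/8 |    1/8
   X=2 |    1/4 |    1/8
H(X,Y) = 1.7541, H(X) = 1.0822, H(Y|X) = 0.6719 (all in nats)

Chain rule: H(X,Y) = H(X) + H(Y|X)

Left side — joint entropy directly:
H(X,Y) = -Σ p(x,y) log p(x,y) = 1.7541 nats

Right side — compute H(Y|X) from the conditional distributions:
P(X) = (3/8, 1/4, 3/8), so H(X) = 1.0822 nats
H(Y|X) = Σ_x P(X=x) · H(Y|X=x):
  P(Y|X=0) = (1/2, 1/2), H(Y|X=0) = 0.6931, weight P(X=0) = 3/8
  P(Y|X=1) = (1/2, 1/2), H(Y|X=1) = 0.6931, weight P(X=1) = 1/4
  P(Y|X=2) = (2/3, 1/3), H(Y|X=2) = 0.6365, weight P(X=2) = 3/8
H(Y|X) = 0.6719 nats

H(X) + H(Y|X) = 1.0822 + 0.6719 = 1.7541 nats

Both sides equal 1.7541 nats. ✓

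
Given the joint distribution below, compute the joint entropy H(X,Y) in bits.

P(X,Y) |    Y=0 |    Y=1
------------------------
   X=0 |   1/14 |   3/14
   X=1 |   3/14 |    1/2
1.7244 bits

Joint entropy is H(X,Y) = -Σ_{x,y} p(x,y) log p(x,y).

Summing over all non-zero entries:
H(X,Y) = -[1/14·log_2(1/14) + 3/14·log_2(3/14) + 3/14·log_2(3/14) + 1/2·log_2(1/2)]
H(X,Y) = 1.7244 bits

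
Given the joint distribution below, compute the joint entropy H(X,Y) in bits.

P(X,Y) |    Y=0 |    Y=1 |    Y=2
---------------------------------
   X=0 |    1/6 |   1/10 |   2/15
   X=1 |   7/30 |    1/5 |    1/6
2.5357 bits

Joint entropy is H(X,Y) = -Σ_{x,y} p(x,y) log p(x,y).

Summing over all non-zero entries:
H(X,Y) = -[1/6·log_2(1/6) + 1/10·log_2(1/10) + 2/15·log_2(2/15) + 7/30·log_2(7/30) + 1/5·log_2(1/5) + 1/6·log_2(1/6)]
H(X,Y) = 2.5357 bits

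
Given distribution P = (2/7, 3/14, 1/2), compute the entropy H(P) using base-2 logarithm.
1.4926 bits

Shannon entropy is H(X) = -Σ p(x) log p(x).

For P = (2/7, 3/14, 1/2):
H = -2/7 × log_2(2/7) -3/14 × log_2(3/14) -1/2 × log_2(1/2)
H = 1.4926 bits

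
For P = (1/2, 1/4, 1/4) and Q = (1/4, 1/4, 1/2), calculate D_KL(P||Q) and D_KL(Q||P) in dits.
D_KL(P||Q) = 0.0753, D_KL(Q||P) = 0.0753

KL divergence is not symmetric: D_KL(P||Q) ≠ D_KL(Q||P) in general.

D_KL(P||Q) = 0.0753 dits
D_KL(Q||P) = 0.0753 dits

In this case they happen to be equal (to 4 decimal places).

This asymmetry is why KL divergence is not a true distance metric.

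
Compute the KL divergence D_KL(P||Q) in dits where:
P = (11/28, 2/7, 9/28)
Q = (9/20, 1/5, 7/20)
0.0092 dits

KL divergence: D_KL(P||Q) = Σ p(x) log(p(x)/q(x))

Computing term by term:
  x=0: 11/28 × log_10[(11/28)/(9/20)] = 11/28 × -0.0590 = -0.0232
  x=1: 2/7 × log_10[(2/7)/(1/5)] = 2/7 × 0.1549 = 0.0443
  x=2: 9/28 × log_10[(9/28)/(7/20)] = 9/28 × -0.0370 = -0.0119

D_KL(P||Q) = 0.0092 dits

Note: KL divergence is always non-negative and equals 0 iff P = Q.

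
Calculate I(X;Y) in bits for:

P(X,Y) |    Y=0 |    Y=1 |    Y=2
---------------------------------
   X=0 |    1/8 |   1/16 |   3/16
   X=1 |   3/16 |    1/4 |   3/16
0.0504 bits

Mutual information: I(X;Y) = H(X) + H(Y) - H(X,Y)

Marginals:
P(X) = (3/8, 5/8), H(X) = 0.9544 bits
P(Y) = (5/16, 5/16, 3/8), H(Y) = 1.5794 bits

Joint entropy: H(X,Y) = 2.4835 bits

I(X;Y) = 0.9544 + 1.5794 - 2.4835 = 0.0504 bits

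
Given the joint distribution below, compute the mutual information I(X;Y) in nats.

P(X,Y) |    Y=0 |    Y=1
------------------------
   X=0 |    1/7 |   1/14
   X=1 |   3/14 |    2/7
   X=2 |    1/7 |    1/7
0.0173 nats

Mutual information: I(X;Y) = H(X) + H(Y) - H(X,Y)

Marginals:
P(X) = (3/14, 1/2, 2/7), H(X) = 1.0346 nats
P(Y) = (1/2, 1/2), H(Y) = 0.6931 nats

Joint entropy: H(X,Y) = 1.7105 nats

I(X;Y) = 1.0346 + 0.6931 - 1.7105 = 0.0173 nats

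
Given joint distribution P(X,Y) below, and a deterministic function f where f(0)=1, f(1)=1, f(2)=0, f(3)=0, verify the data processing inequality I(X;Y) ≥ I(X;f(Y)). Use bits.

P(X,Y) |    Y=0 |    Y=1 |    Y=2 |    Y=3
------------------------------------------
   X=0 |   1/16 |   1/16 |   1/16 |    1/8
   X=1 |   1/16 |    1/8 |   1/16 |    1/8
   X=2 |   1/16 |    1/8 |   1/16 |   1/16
I(X;Y) = 0.0339, I(X;f(Y)) = 0.0182, inequality holds: 0.0339 ≥ 0.0182

Data Processing Inequality: For any Markov chain X → Y → Z, we have I(X;Y) ≥ I(X;Z).

Here Z = f(Y) is a deterministic function of Y, forming X → Y → Z.

Original I(X;Y) = 0.0339 bits

After applying f:
P(X,Z) where Z=f(Y):
- P(X,Z=0) = P(X,Y=2) + P(X,Y=3)
- P(X,Z=1) = P(X,Y=0) + P(X,Y=1)

I(X;Z) = I(X;f(Y)) = 0.0182 bits

Verification: 0.0339 ≥ 0.0182 ✓

Information cannot be created by processing; the function f can only lose information about X.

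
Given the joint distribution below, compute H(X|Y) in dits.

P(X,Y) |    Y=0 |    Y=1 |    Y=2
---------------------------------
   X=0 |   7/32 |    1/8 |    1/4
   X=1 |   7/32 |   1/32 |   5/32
0.2832 dits

Using the chain rule: H(X|Y) = H(X,Y) - H(Y)

First, compute H(X,Y) = 0.7252 dits

Marginal P(Y) = (7/16, 5/32, 13/32)
H(Y) = 0.4420 dits

H(X|Y) = H(X,Y) - H(Y) = 0.7252 - 0.4420 = 0.2832 dits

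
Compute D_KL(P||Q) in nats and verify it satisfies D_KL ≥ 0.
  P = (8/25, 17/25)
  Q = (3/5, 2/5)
0.1597 nats

KL divergence satisfies the Gibbs inequality: D_KL(P||Q) ≥ 0 for all distributions P, Q.

D_KL(P||Q) = Σ p(x) log(p(x)/q(x))
Term by term:
  x=0: 8/25 × log_e[(8/25)/(3/5)] = -0.2012
  x=1: 17/25 × log_e[(17/25)/(2/5)] = 0.3608
D_KL(P||Q) = 0.1597 nats

D_KL(P||Q) = 0.1597 ≥ 0 ✓

This non-negativity is a fundamental property: relative entropy cannot be negative because it measures how different Q is from P.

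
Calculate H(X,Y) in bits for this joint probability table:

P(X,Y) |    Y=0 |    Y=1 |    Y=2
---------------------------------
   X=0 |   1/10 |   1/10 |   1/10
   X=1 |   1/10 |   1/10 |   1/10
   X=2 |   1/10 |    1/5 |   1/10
3.1219 bits

Joint entropy is H(X,Y) = -Σ_{x,y} p(x,y) log p(x,y).

Summing over all non-zero entries:
H(X,Y) = -[1/10·log_2(1/10) + 1/10·log_2(1/10) + 1/10·log_2(1/10) + 1/10·log_2(1/10) + 1/10·log_2(1/10) + 1/10·log_2(1/10) + 1/10·log_2(1/10) + 1/5·log_2(1/5) + 1/10·log_2(1/10)]
H(X,Y) = 3.1219 bits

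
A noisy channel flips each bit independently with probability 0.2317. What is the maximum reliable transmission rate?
0.2190 bits

For a binary symmetric channel (BSC) with error probability p:
Capacity C = 1 - H(p) bits per symbol

where H(p) = -p log₂(p) - (1-p) log₂(1-p) is the binary entropy function.

H(0.2317) = 0.7810 bits
C = 1 - 0.7810 = 0.2190 bits per symbol

This means we can reliably transmit up to 0.2190 bits of information per channel use.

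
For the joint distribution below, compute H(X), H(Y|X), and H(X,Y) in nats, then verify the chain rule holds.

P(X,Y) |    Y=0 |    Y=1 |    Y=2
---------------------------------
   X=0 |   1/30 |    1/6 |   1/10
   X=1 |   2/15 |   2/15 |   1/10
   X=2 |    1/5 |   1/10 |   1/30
H(X,Y) = 2.0753, H(X) = 1.0953, H(Y|X) = 0.9801 (all in nats)

Chain rule: H(X,Y) = H(X) + H(Y|X)

Left side — joint entropy directly:
H(X,Y) = -Σ p(x,y) log p(x,y) = 2.0753 nats

Right side — compute H(Y|X) from the conditional distributions:
P(X) = (3/10, 11/30, 1/3), so H(X) = 1.0953 nats
H(Y|X) = Σ_x P(X=x) · H(Y|X=x):
  P(Y|X=0) = (1/9, 5/9, 1/3), H(Y|X=0) = 0.9369, weight P(X=0) = 3/10
  P(Y|X=1) = (4/11, 4/11, 3/11), H(Y|X=1) = 1.0901, weight P(X=1) = 11/30
  P(Y|X=2) = (3/5, 3/10, 1/10), H(Y|X=2) = 0.8979, weight P(X=2) = 1/3
H(Y|X) = 0.9801 nats

H(X) + H(Y|X) = 1.0953 + 0.9801 = 2.0753 nats

Both sides equal 2.0753 nats. ✓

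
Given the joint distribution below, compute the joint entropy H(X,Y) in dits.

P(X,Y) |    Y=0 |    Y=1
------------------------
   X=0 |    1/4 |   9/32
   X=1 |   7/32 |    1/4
0.6004 dits

Joint entropy is H(X,Y) = -Σ_{x,y} p(x,y) log p(x,y).

Summing over all non-zero entries:
H(X,Y) = -[1/4·log_10(1/4) + 9/32·log_10(9/32) + 7/32·log_10(7/32) + 1/4·log_10(1/4)]
H(X,Y) = 0.6004 dits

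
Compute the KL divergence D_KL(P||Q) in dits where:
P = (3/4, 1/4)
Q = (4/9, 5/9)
0.0837 dits

KL divergence: D_KL(P||Q) = Σ p(x) log(p(x)/q(x))

Computing term by term:
  x=0: 3/4 × log_10[(3/4)/(4/9)] = 3/4 × 0.2272 = 0.1704
  x=1: 1/4 × log_10[(1/4)/(5/9)] = 1/4 × -0.3468 = -0.0867

D_KL(P||Q) = 0.0837 dits

Note: KL divergence is always non-negative and equals 0 iff P = Q.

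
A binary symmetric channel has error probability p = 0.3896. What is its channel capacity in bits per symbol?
0.0355 bits

For a binary symmetric channel (BSC) with error probability p:
Capacity C = 1 - H(p) bits per symbol

where H(p) = -p log₂(p) - (1-p) log₂(1-p) is the binary entropy function.

H(0.3896) = 0.9645 bits
C = 1 - 0.9645 = 0.0355 bits per symbol

This means we can reliably transmit up to 0.0355 bits of information per channel use.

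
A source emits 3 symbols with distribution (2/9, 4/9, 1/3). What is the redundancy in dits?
0.0164 dits

Redundancy measures how far a source is from maximum entropy:
R = H_max - H(X)

Maximum entropy for 3 symbols: H_max = log_10(3) = 0.4771 dits
Actual entropy: H(X) = 0.4607 dits
Redundancy: R = 0.4771 - 0.4607 = 0.0164 dits

This redundancy represents potential for compression: the source could be compressed by 0.0164 dits per symbol.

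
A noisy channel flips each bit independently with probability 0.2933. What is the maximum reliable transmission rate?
0.1271 bits

For a binary symmetric channel (BSC) with error probability p:
Capacity C = 1 - H(p) bits per symbol

where H(p) = -p log₂(p) - (1-p) log₂(1-p) is the binary entropy function.

H(0.2933) = 0.8729 bits
C = 1 - 0.8729 = 0.1271 bits per symbol

This means we can reliably transmit up to 0.1271 bits of information per channel use.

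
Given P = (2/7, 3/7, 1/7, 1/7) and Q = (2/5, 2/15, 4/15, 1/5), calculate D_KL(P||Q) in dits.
0.1160 dits

KL divergence: D_KL(P||Q) = Σ p(x) log(p(x)/q(x))

Computing term by term:
  x=0: 2/7 × log_10[(2/7)/(2/5)] = 2/7 × -0.1461 = -0.0418
  x=1: 3/7 × log_10[(3/7)/(2/15)] = 3/7 × 0.5071 = 0.2173
  x=2: 1/7 × log_10[(1/7)/(4/15)] = 1/7 × -0.2711 = -0.0387
  x=3: 1/7 × log_10[(1/7)/(1/5)] = 1/7 × -0.1461 = -0.0209

D_KL(P||Q) = 0.1160 dits

Note: KL divergence is always non-negative and equals 0 iff P = Q.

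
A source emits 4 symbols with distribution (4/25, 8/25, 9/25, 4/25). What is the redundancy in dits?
0.0293 dits

Redundancy measures how far a source is from maximum entropy:
R = H_max - H(X)

Maximum entropy for 4 symbols: H_max = log_10(4) = 0.6021 dits
Actual entropy: H(X) = 0.5728 dits
Redundancy: R = 0.6021 - 0.5728 = 0.0293 dits

This redundancy represents potential for compression: the source could be compressed by 0.0293 dits per symbol.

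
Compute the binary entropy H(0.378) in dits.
0.2880 dits

The binary entropy function is:
H(p) = -p log(p) - (1-p) log(1-p)

H(0.378) = -0.378 × log_10(0.378) - 0.622 × log_10(0.622)
H(0.378) = 0.2880 dits

Note: Binary entropy is maximized at p=0.5 (H=1 bit) and minimized at p=0 or p=1 (H=0).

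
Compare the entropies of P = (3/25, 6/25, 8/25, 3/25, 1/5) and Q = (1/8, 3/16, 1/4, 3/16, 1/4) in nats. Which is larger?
Q

Computing entropies in nats:
H(P) = 1.5379
H(Q) = 1.5808

Distribution Q has higher entropy.

Intuition: The distribution closer to uniform (more spread out) has higher entropy.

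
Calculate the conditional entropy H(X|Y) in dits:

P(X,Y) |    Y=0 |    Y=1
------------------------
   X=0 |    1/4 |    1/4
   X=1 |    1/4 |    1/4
0.3010 dits

Using the chain rule: H(X|Y) = H(X,Y) - H(Y)

First, compute H(X,Y) = 0.6021 dits

Marginal P(Y) = (1/2, 1/2)
H(Y) = 0.3010 dits

H(X|Y) = H(X,Y) - H(Y) = 0.6021 - 0.3010 = 0.3010 dits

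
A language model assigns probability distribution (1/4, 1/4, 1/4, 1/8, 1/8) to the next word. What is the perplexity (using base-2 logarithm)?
4.7568

Perplexity is 2^H (or exp(H) for natural log).

First, H = -Σ p log p = 2.2500 bits
Perplexity = 2^2.2500 = 4.7568

Interpretation: The model's uncertainty is equivalent to choosing uniformly among 4.8 options.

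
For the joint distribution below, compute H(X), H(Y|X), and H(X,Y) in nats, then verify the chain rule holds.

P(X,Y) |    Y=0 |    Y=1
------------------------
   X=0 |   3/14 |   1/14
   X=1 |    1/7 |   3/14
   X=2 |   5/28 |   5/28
H(X,Y) = 1.7420, H(X) = 1.0934, H(Y|X) = 0.6486 (all in nats)

Chain rule: H(X,Y) = H(X) + H(Y|X)

Left side — joint entropy directly:
H(X,Y) = -Σ p(x,y) log p(x,y) = 1.7420 nats

Right side — compute H(Y|X) from the conditional distributions:
P(X) = (2/7, 5/14, 5/14), so H(X) = 1.0934 nats
H(Y|X) = Σ_x P(X=x) · H(Y|X=x):
  P(Y|X=0) = (3/4, 1/4), H(Y|X=0) = 0.5623, weight P(X=0) = 2/7
  P(Y|X=1) = (2/5, 3/5), H(Y|X=1) = 0.6730, weight P(X=1) = 5/14
  P(Y|X=2) = (1/2, 1/2), H(Y|X=2) = 0.6931, weight P(X=2) = 5/14
H(Y|X) = 0.6486 nats

H(X) + H(Y|X) = 1.0934 + 0.6486 = 1.7420 nats

Both sides equal 1.7420 nats. ✓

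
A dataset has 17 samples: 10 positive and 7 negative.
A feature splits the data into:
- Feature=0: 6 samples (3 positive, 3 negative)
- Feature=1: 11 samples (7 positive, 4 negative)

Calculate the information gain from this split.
0.0126 bits

Information Gain = H(Y) - H(Y|Feature)

Before split:
P(positive) = 10/17 = 0.5882
H(Y) = 0.9774 bits

After split:
Feature=0: H = 1.0000 bits (weight = 6/17)
Feature=1: H = 0.9457 bits (weight = 11/17)
H(Y|Feature) = (6/17)×1.0000 + (11/17)×0.9457 = 0.9648 bits

Information Gain = 0.9774 - 0.9648 = 0.0126 bits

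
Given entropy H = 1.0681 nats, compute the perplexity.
2.9098

Perplexity is e^H (or exp(H) for natural log).

H = 1.0681 nats
Perplexity = e^1.0681 = 2.9098

Interpretation: The model's uncertainty is equivalent to choosing uniformly among 2.9 options.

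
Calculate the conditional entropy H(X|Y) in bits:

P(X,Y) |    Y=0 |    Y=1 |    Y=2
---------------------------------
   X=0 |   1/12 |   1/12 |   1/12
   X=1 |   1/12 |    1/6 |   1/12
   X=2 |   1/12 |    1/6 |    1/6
1.5304 bits

Using the chain rule: H(X|Y) = H(X,Y) - H(Y)

First, compute H(X,Y) = 3.0850 bits

Marginal P(Y) = (1/4, 5/12, 1/3)
H(Y) = 1.5546 bits

H(X|Y) = H(X,Y) - H(Y) = 3.0850 - 1.5546 = 1.5304 bits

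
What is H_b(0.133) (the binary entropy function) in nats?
0.3921 nats

The binary entropy function is:
H(p) = -p log(p) - (1-p) log(1-p)

H(0.133) = -0.133 × log_e(0.133) - 0.867 × log_e(0.867)
H(0.133) = 0.3921 nats

Note: Binary entropy is maximized at p=0.5 (H=1 bit) and minimized at p=0 or p=1 (H=0).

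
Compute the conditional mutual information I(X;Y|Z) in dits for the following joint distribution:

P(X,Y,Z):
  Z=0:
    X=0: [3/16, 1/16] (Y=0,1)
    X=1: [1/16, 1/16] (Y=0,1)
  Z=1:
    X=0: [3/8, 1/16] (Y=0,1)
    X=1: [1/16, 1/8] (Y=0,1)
0.0410 dits

Conditional mutual information: I(X;Y|Z) = H(X|Z) + H(Y|Z) - H(X,Y|Z)

H(Z) = 0.2873
H(X,Z) = 0.5568 → H(X|Z) = 0.2695
H(Y,Z) = 0.5568 → H(Y|Z) = 0.2695
H(X,Y,Z) = 0.7852 → H(X,Y|Z) = 0.4979

I(X;Y|Z) = 0.2695 + 0.2695 - 0.4979 = 0.0410 dits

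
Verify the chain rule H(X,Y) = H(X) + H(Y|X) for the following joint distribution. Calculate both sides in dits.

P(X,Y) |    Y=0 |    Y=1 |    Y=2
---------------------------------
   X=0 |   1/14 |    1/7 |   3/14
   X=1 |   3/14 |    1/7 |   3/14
H(X,Y) = 0.7534, H(X) = 0.2966, H(Y|X) = 0.4568 (all in dits)

Chain rule: H(X,Y) = H(X) + H(Y|X)

Left side — joint entropy directly:
H(X,Y) = -Σ p(x,y) log p(x,y) = 0.7534 dits

Right side — compute H(Y|X) from the conditional distributions:
P(X) = (3/7, 4/7), so H(X) = 0.2966 dits
H(Y|X) = Σ_x P(X=x) · H(Y|X=x):
  P(Y|X=0) = (1/6, 1/3, 1/2), H(Y|X=0) = 0.4392, weight P(X=0) = 3/7
  P(Y|X=1) = (3/8, 1/4, 3/8), H(Y|X=1) = 0.4700, weight P(X=1) = 4/7
H(Y|X) = 0.4568 dits

H(X) + H(Y|X) = 0.2966 + 0.4568 = 0.7534 dits

Both sides equal 0.7534 dits. ✓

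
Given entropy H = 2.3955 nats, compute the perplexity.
10.9737

Perplexity is e^H (or exp(H) for natural log).

H = 2.3955 nats
Perplexity = e^2.3955 = 10.9737

Interpretation: The model's uncertainty is equivalent to choosing uniformly among 11.0 options.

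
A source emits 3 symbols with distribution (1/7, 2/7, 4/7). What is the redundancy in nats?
0.1429 nats

Redundancy measures how far a source is from maximum entropy:
R = H_max - H(X)

Maximum entropy for 3 symbols: H_max = log_e(3) = 1.0986 nats
Actual entropy: H(X) = 0.9557 nats
Redundancy: R = 1.0986 - 0.9557 = 0.1429 nats

This redundancy represents potential for compression: the source could be compressed by 0.1429 nats per symbol.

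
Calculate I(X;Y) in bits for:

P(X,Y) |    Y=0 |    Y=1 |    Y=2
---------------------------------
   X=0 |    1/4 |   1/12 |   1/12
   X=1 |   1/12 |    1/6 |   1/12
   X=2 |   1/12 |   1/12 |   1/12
0.0871 bits

Mutual information: I(X;Y) = H(X) + H(Y) - H(X,Y)

Marginals:
P(X) = (5/12, 1/3, 1/4), H(X) = 1.5546 bits
P(Y) = (5/12, 1/3, 1/4), H(Y) = 1.5546 bits

Joint entropy: H(X,Y) = 3.0221 bits

I(X;Y) = 1.5546 + 1.5546 - 3.0221 = 0.0871 bits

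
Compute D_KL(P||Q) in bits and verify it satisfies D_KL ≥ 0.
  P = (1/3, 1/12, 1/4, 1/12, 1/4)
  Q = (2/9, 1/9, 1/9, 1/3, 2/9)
0.3287 bits

KL divergence satisfies the Gibbs inequality: D_KL(P||Q) ≥ 0 for all distributions P, Q.

D_KL(P||Q) = Σ p(x) log(p(x)/q(x))
Term by term:
  x=0: 1/3 × log_2[(1/3)/(2/9)] = 0.1950
  x=1: 1/12 × log_2[(1/12)/(1/9)] = -0.0346
  x=2: 1/4 × log_2[(1/4)/(1/9)] = 0.2925
  x=3: 1/12 × log_2[(1/12)/(1/3)] = -0.1667
  x=4: 1/4 × log_2[(1/4)/(2/9)] = 0.0425
D_KL(P||Q) = 0.3287 bits

D_KL(P||Q) = 0.3287 ≥ 0 ✓

This non-negativity is a fundamental property: relative entropy cannot be negative because it measures how different Q is from P.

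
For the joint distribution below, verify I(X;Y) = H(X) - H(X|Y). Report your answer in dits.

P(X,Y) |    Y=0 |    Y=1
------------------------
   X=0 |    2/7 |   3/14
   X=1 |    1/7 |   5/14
I(X;Y) = 0.0184 dits

Mutual information has multiple equivalent forms:
- I(X;Y) = H(X) - H(X|Y)
- I(X;Y) = H(Y) - H(Y|X)
- I(X;Y) = H(X) + H(Y) - H(X,Y)

Computing all quantities:
H(X) = 0.3010, H(Y) = 0.2966, H(X,Y) = 0.5792
H(X|Y) = 0.2827, H(Y|X) = 0.2782

Verification:
H(X) - H(X|Y) = 0.3010 - 0.2827 = 0.0184
H(Y) - H(Y|X) = 0.2966 - 0.2782 = 0.0184
H(X) + H(Y) - H(X,Y) = 0.3010 + 0.2966 - 0.5792 = 0.0184

All forms give I(X;Y) = 0.0184 dits. ✓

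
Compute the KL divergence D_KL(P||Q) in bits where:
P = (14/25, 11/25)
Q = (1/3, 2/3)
0.1554 bits

KL divergence: D_KL(P||Q) = Σ p(x) log(p(x)/q(x))

Computing term by term:
  x=0: 14/25 × log_2[(14/25)/(1/3)] = 14/25 × 0.7485 = 0.4191
  x=1: 11/25 × log_2[(11/25)/(2/3)] = 11/25 × -0.5995 = -0.2638

D_KL(P||Q) = 0.1554 bits

Note: KL divergence is always non-negative and equals 0 iff P = Q.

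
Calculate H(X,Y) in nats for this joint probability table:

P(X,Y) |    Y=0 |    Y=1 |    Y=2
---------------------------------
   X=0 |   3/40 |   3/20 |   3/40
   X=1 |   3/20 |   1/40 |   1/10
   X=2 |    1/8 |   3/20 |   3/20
2.1092 nats

Joint entropy is H(X,Y) = -Σ_{x,y} p(x,y) log p(x,y).

Summing over all non-zero entries:
H(X,Y) = -[3/40·log_e(3/40) + 3/20·log_e(3/20) + 3/40·log_e(3/40) + 3/20·log_e(3/20) + 1/40·log_e(1/40) + 1/10·log_e(1/10) + 1/8·log_e(1/8) + 3/20·log_e(3/20) + 3/20·log_e(3/20)]
H(X,Y) = 2.1092 nats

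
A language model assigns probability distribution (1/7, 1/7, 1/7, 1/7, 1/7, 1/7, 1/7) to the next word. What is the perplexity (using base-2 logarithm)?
7.0000

Perplexity is 2^H (or exp(H) for natural log).

First, H = -Σ p log p = 2.8074 bits
Perplexity = 2^2.8074 = 7.0000

Interpretation: The model's uncertainty is equivalent to choosing uniformly among 7.0 options.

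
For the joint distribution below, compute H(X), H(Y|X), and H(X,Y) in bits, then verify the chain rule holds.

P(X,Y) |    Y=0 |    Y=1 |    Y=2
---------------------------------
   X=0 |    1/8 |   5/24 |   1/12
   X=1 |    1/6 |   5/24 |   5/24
H(X,Y) = 2.5190, H(X) = 0.9799, H(Y|X) = 1.5391 (all in bits)

Chain rule: H(X,Y) = H(X) + H(Y|X)

Left side — joint entropy directly:
H(X,Y) = -Σ p(x,y) log p(x,y) = 2.5190 bits

Right side — compute H(Y|X) from the conditional distributions:
P(X) = (5/12, 7/12), so H(X) = 0.9799 bits
H(Y|X) = Σ_x P(X=x) · H(Y|X=x):
  P(Y|X=0) = (3/10, 1/2, 1/5), H(Y|X=0) = 1.4855, weight P(X=0) = 5/12
  P(Y|X=1) = (2/7, 5/14, 5/14), H(Y|X=1) = 1.5774, weight P(X=1) = 7/12
H(Y|X) = 1.5391 bits

H(X) + H(Y|X) = 0.9799 + 1.5391 = 2.5190 bits

Both sides equal 2.5190 bits. ✓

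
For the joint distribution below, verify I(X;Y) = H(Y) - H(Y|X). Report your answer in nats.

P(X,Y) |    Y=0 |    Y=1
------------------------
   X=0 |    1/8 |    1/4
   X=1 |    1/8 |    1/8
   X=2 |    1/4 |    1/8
I(X;Y) = 0.0425 nats

Mutual information has multiple equivalent forms:
- I(X;Y) = H(X) - H(X|Y)
- I(X;Y) = H(Y) - H(Y|X)
- I(X;Y) = H(X) + H(Y) - H(X,Y)

Computing all quantities:
H(X) = 1.0822, H(Y) = 0.6931, H(X,Y) = 1.7329
H(X|Y) = 1.0397, H(Y|X) = 0.6507

Verification:
H(X) - H(X|Y) = 1.0822 - 1.0397 = 0.0425
H(Y) - H(Y|X) = 0.6931 - 0.6507 = 0.0425
H(X) + H(Y) - H(X,Y) = 1.0822 + 0.6931 - 1.7329 = 0.0425

All forms give I(X;Y) = 0.0425 nats. ✓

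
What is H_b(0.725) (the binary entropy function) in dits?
0.2554 dits

The binary entropy function is:
H(p) = -p log(p) - (1-p) log(1-p)

H(0.725) = -0.725 × log_10(0.725) - 0.275 × log_10(0.275)
H(0.725) = 0.2554 dits

Note: Binary entropy is maximized at p=0.5 (H=1 bit) and minimized at p=0 or p=1 (H=0).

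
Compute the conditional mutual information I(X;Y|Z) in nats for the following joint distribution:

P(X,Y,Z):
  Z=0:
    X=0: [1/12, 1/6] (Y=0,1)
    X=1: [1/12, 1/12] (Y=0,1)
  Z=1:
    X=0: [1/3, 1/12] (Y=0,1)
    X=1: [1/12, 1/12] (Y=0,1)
0.0307 nats

Conditional mutual information: I(X;Y|Z) = H(X|Z) + H(Y|Z) - H(X,Y|Z)

H(Z) = 0.6792
H(X,Z) = 1.3086 → H(X|Z) = 0.6294
H(Y,Z) = 1.3086 → H(Y|Z) = 0.6294
H(X,Y,Z) = 1.9073 → H(X,Y|Z) = 1.2281

I(X;Y|Z) = 0.6294 + 0.6294 - 1.2281 = 0.0307 nats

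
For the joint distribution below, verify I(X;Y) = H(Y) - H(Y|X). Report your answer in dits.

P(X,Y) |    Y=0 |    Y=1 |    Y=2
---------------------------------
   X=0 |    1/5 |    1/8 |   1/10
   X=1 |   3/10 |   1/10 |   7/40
I(X;Y) = 0.0046 dits

Mutual information has multiple equivalent forms:
- I(X;Y) = H(X) - H(X|Y)
- I(X;Y) = H(Y) - H(Y|X)
- I(X;Y) = H(X) + H(Y) - H(X,Y)

Computing all quantities:
H(X) = 0.2961, H(Y) = 0.4505, H(X,Y) = 0.7420
H(X|Y) = 0.2916, H(Y|X) = 0.4459

Verification:
H(X) - H(X|Y) = 0.2961 - 0.2916 = 0.0046
H(Y) - H(Y|X) = 0.4505 - 0.4459 = 0.0046
H(X) + H(Y) - H(X,Y) = 0.2961 + 0.4505 - 0.7420 = 0.0046

All forms give I(X;Y) = 0.0046 dits. ✓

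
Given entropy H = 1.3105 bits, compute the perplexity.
2.4803

Perplexity is 2^H (or exp(H) for natural log).

H = 1.3105 bits
Perplexity = 2^1.3105 = 2.4803

Interpretation: The model's uncertainty is equivalent to choosing uniformly among 2.5 options.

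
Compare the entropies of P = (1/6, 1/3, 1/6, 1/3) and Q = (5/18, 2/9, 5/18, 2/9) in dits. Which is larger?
Q

Computing entropies in dits:
H(P) = 0.5775
H(Q) = 0.5994

Distribution Q has higher entropy.

Intuition: The distribution closer to uniform (more spread out) has higher entropy.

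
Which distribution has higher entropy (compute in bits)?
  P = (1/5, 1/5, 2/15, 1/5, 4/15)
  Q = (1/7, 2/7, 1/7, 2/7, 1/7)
P

Computing entropies in bits:
H(P) = 2.2892
H(Q) = 2.2359

Distribution P has higher entropy.

Intuition: The distribution closer to uniform (more spread out) has higher entropy.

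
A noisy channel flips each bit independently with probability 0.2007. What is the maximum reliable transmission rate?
0.2767 bits

For a binary symmetric channel (BSC) with error probability p:
Capacity C = 1 - H(p) bits per symbol

where H(p) = -p log₂(p) - (1-p) log₂(1-p) is the binary entropy function.

H(0.2007) = 0.7233 bits
C = 1 - 0.7233 = 0.2767 bits per symbol

This means we can reliably transmit up to 0.2767 bits of information per channel use.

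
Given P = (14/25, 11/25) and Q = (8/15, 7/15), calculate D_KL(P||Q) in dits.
0.0006 dits

KL divergence: D_KL(P||Q) = Σ p(x) log(p(x)/q(x))

Computing term by term:
  x=0: 14/25 × log_10[(14/25)/(8/15)] = 14/25 × 0.0212 = 0.0119
  x=1: 11/25 × log_10[(11/25)/(7/15)] = 11/25 × -0.0256 = -0.0112

D_KL(P||Q) = 0.0006 dits

Note: KL divergence is always non-negative and equals 0 iff P = Q.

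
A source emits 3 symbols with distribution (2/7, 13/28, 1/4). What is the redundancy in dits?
0.0165 dits

Redundancy measures how far a source is from maximum entropy:
R = H_max - H(X)

Maximum entropy for 3 symbols: H_max = log_10(3) = 0.4771 dits
Actual entropy: H(X) = 0.4607 dits
Redundancy: R = 0.4771 - 0.4607 = 0.0165 dits

This redundancy represents potential for compression: the source could be compressed by 0.0165 dits per symbol.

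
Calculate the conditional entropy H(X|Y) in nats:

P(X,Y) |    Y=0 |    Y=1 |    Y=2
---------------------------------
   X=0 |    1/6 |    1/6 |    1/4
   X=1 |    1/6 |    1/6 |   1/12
0.6495 nats

Using the chain rule: H(X|Y) = H(X,Y) - H(Y)

First, compute H(X,Y) = 1.7482 nats

Marginal P(Y) = (1/3, 1/3, 1/3)
H(Y) = 1.0986 nats

H(X|Y) = H(X,Y) - H(Y) = 1.7482 - 1.0986 = 0.6495 nats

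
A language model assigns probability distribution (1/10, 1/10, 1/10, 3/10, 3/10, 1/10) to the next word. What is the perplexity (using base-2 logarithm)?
5.1728

Perplexity is 2^H (or exp(H) for natural log).

First, H = -Σ p log p = 2.3710 bits
Perplexity = 2^2.3710 = 5.1728

Interpretation: The model's uncertainty is equivalent to choosing uniformly among 5.2 options.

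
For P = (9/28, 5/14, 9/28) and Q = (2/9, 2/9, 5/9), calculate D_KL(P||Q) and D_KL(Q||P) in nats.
D_KL(P||Q) = 0.1122, D_KL(Q||P) = 0.1165

KL divergence is not symmetric: D_KL(P||Q) ≠ D_KL(Q||P) in general.

D_KL(P||Q) = 0.1122 nats
D_KL(Q||P) = 0.1165 nats

No, they are not equal!

This asymmetry is why KL divergence is not a true distance metric.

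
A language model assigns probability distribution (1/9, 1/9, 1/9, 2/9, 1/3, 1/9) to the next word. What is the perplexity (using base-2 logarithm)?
5.3494

Perplexity is 2^H (or exp(H) for natural log).

First, H = -Σ p log p = 2.4194 bits
Perplexity = 2^2.4194 = 5.3494

Interpretation: The model's uncertainty is equivalent to choosing uniformly among 5.3 options.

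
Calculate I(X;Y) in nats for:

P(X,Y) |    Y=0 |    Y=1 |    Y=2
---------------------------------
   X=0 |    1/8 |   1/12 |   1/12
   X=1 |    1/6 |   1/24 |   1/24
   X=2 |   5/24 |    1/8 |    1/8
0.0190 nats

Mutual information: I(X;Y) = H(X) + H(Y) - H(X,Y)

Marginals:
P(X) = (7/24, 1/4, 11/24), H(X) = 1.0635 nats
P(Y) = (1/2, 1/4, 1/4), H(Y) = 1.0397 nats

Joint entropy: H(X,Y) = 2.0842 nats

I(X;Y) = 1.0635 + 1.0397 - 2.0842 = 0.0190 nats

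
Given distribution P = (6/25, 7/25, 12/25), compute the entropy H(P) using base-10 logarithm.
0.4565 dits

Shannon entropy is H(X) = -Σ p(x) log p(x).

For P = (6/25, 7/25, 12/25):
H = -6/25 × log_10(6/25) -7/25 × log_10(7/25) -12/25 × log_10(12/25)
H = 0.4565 dits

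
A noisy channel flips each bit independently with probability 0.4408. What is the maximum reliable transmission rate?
0.0101 bits

For a binary symmetric channel (BSC) with error probability p:
Capacity C = 1 - H(p) bits per symbol

where H(p) = -p log₂(p) - (1-p) log₂(1-p) is the binary entropy function.

H(0.4408) = 0.9899 bits
C = 1 - 0.9899 = 0.0101 bits per symbol

This means we can reliably transmit up to 0.0101 bits of information per channel use.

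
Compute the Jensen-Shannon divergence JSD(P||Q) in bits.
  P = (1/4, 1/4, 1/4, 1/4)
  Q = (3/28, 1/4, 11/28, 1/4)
0.0327 bits

Jensen-Shannon divergence is:
JSD(P||Q) = 0.5 × D_KL(P||M) + 0.5 × D_KL(Q||M)
where M = 0.5 × (P + Q) is the mixture distribution.

M = 0.5 × (1/4, 1/4, 1/4, 1/4) + 0.5 × (3/28, 1/4, 11/28, 1/4) = (5/28, 1/4, 9/28, 1/4)

D_KL(P||M) = 0.0307 bits
D_KL(Q||M) = 0.0348 bits

JSD(P||Q) = 0.5 × 0.0307 + 0.5 × 0.0348 = 0.0327 bits

Unlike KL divergence, JSD is symmetric and bounded: 0 ≤ JSD ≤ log(2).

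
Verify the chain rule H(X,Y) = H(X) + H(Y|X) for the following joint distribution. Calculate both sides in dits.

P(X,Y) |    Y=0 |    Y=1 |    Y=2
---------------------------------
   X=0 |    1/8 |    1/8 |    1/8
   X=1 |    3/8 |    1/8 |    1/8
H(X,Y) = 0.7242, H(X) = 0.2873, H(Y|X) = 0.4369 (all in dits)

Chain rule: H(X,Y) = H(X) + H(Y|X)

Left side — joint entropy directly:
H(X,Y) = -Σ p(x,y) log p(x,y) = 0.7242 dits

Right side — compute H(Y|X) from the conditional distributions:
P(X) = (3/8, 5/8), so H(X) = 0.2873 dits
H(Y|X) = Σ_x P(X=x) · H(Y|X=x):
  P(Y|X=0) = (1/3, 1/3, 1/3), H(Y|X=0) = 0.4771, weight P(X=0) = 3/8
  P(Y|X=1) = (3/5, 1/5, 1/5), H(Y|X=1) = 0.4127, weight P(X=1) = 5/8
H(Y|X) = 0.4369 dits

H(X) + H(Y|X) = 0.2873 + 0.4369 = 0.7242 dits

Both sides equal 0.7242 dits. ✓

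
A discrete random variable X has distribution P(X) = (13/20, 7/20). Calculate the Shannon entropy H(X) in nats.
0.6474 nats

Shannon entropy is H(X) = -Σ p(x) log p(x).

For P = (13/20, 7/20):
H = -13/20 × log_e(13/20) -7/20 × log_e(7/20)
H = 0.6474 nats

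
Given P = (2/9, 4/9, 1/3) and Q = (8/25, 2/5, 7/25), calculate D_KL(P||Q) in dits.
0.0104 dits

KL divergence: D_KL(P||Q) = Σ p(x) log(p(x)/q(x))

Computing term by term:
  x=0: 2/9 × log_10[(2/9)/(8/25)] = 2/9 × -0.1584 = -0.0352
  x=1: 4/9 × log_10[(4/9)/(2/5)] = 4/9 × 0.0458 = 0.0203
  x=2: 1/3 × log_10[(1/3)/(7/25)] = 1/3 × 0.0757 = 0.0252

D_KL(P||Q) = 0.0104 dits

Note: KL divergence is always non-negative and equals 0 iff P = Q.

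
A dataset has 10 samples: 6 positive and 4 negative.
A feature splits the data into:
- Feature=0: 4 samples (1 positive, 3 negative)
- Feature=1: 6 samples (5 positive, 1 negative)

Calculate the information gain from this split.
0.2564 bits

Information Gain = H(Y) - H(Y|Feature)

Before split:
P(positive) = 6/10 = 0.6000
H(Y) = 0.9710 bits

After split:
Feature=0: H = 0.8113 bits (weight = 4/10)
Feature=1: H = 0.6500 bits (weight = 6/10)
H(Y|Feature) = (4/10)×0.8113 + (6/10)×0.6500 = 0.7145 bits

Information Gain = 0.9710 - 0.7145 = 0.2564 bits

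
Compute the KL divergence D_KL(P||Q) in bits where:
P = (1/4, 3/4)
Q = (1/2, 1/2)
0.1887 bits

KL divergence: D_KL(P||Q) = Σ p(x) log(p(x)/q(x))

Computing term by term:
  x=0: 1/4 × log_2[(1/4)/(1/2)] = 1/4 × -1.0000 = -0.2500
  x=1: 3/4 × log_2[(3/4)/(1/2)] = 3/4 × 0.5850 = 0.4387

D_KL(P||Q) = 0.1887 bits

Note: KL divergence is always non-negative and equals 0 iff P = Q.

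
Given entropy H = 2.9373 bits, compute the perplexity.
7.6598

Perplexity is 2^H (or exp(H) for natural log).

H = 2.9373 bits
Perplexity = 2^2.9373 = 7.6598

Interpretation: The model's uncertainty is equivalent to choosing uniformly among 7.7 options.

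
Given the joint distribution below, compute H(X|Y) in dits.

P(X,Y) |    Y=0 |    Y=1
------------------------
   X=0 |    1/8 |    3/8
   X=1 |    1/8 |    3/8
0.3010 dits

Using the chain rule: H(X|Y) = H(X,Y) - H(Y)

First, compute H(X,Y) = 0.5452 dits

Marginal P(Y) = (1/4, 3/4)
H(Y) = 0.2442 dits

H(X|Y) = H(X,Y) - H(Y) = 0.5452 - 0.2442 = 0.3010 dits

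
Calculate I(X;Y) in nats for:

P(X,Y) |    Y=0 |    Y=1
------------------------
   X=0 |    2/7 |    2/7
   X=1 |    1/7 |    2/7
0.0140 nats

Mutual information: I(X;Y) = H(X) + H(Y) - H(X,Y)

Marginals:
P(X) = (4/7, 3/7), H(X) = 0.6829 nats
P(Y) = (3/7, 4/7), H(Y) = 0.6829 nats

Joint entropy: H(X,Y) = 1.3518 nats

I(X;Y) = 0.6829 + 0.6829 - 1.3518 = 0.0140 nats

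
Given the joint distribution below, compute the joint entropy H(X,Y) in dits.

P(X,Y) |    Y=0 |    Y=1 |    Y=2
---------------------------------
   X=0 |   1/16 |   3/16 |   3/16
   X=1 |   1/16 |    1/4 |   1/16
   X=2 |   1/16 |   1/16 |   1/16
0.8747 dits

Joint entropy is H(X,Y) = -Σ_{x,y} p(x,y) log p(x,y).

Summing over all non-zero entries:
H(X,Y) = -[1/16·log_10(1/16) + 3/16·log_10(3/16) + 3/16·log_10(3/16) + 1/16·log_10(1/16) + 1/4·log_10(1/4) + 1/16·log_10(1/16) + 1/16·log_10(1/16) + 1/16·log_10(1/16) + 1/16·log_10(1/16)]
H(X,Y) = 0.8747 dits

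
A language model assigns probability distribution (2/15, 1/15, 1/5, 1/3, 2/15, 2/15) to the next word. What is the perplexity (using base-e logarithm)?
5.3366

Perplexity is e^H (or exp(H) for natural log).

First, H = -Σ p log p = 1.6746 nats
Perplexity = e^1.6746 = 5.3366

Interpretation: The model's uncertainty is equivalent to choosing uniformly among 5.3 options.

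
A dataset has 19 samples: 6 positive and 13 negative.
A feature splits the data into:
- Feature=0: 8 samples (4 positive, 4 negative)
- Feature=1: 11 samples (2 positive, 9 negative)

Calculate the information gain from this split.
0.0827 bits

Information Gain = H(Y) - H(Y|Feature)

Before split:
P(positive) = 6/19 = 0.3158
H(Y) = 0.8997 bits

After split:
Feature=0: H = 1.0000 bits (weight = 8/19)
Feature=1: H = 0.6840 bits (weight = 11/19)
H(Y|Feature) = (8/19)×1.0000 + (11/19)×0.6840 = 0.8171 bits

Information Gain = 0.8997 - 0.8171 = 0.0827 bits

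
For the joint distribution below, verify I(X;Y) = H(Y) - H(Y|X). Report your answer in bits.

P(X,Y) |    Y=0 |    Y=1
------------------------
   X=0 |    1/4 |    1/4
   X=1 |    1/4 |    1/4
I(X;Y) = 0.0000 bits

Mutual information has multiple equivalent forms:
- I(X;Y) = H(X) - H(X|Y)
- I(X;Y) = H(Y) - H(Y|X)
- I(X;Y) = H(X) + H(Y) - H(X,Y)

Computing all quantities:
H(X) = 1.0000, H(Y) = 1.0000, H(X,Y) = 2.0000
H(X|Y) = 1.0000, H(Y|X) = 1.0000

Verification:
H(X) - H(X|Y) = 1.0000 - 1.0000 = 0.0000
H(Y) - H(Y|X) = 1.0000 - 1.0000 = 0.0000
H(X) + H(Y) - H(X,Y) = 1.0000 + 1.0000 - 2.0000 = 0.0000

All forms give I(X;Y) = 0.0000 bits. ✓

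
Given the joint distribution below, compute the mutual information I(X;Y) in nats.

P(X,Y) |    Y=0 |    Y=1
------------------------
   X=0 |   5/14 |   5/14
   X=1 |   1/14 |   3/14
0.0271 nats

Mutual information: I(X;Y) = H(X) + H(Y) - H(X,Y)

Marginals:
P(X) = (5/7, 2/7), H(X) = 0.5983 nats
P(Y) = (3/7, 4/7), H(Y) = 0.6829 nats

Joint entropy: H(X,Y) = 1.2540 nats

I(X;Y) = 0.5983 + 0.6829 - 1.2540 = 0.0271 nats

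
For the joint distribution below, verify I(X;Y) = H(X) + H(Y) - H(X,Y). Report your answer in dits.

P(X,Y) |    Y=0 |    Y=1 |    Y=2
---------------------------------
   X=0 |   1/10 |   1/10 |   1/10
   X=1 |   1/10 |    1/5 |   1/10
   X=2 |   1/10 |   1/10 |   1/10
I(X;Y) = 0.0060 dits

Mutual information has multiple equivalent forms:
- I(X;Y) = H(X) - H(X|Y)
- I(X;Y) = H(Y) - H(Y|X)
- I(X;Y) = H(X) + H(Y) - H(X,Y)

Computing all quantities:
H(X) = 0.4729, H(Y) = 0.4729, H(X,Y) = 0.9398
H(X|Y) = 0.4669, H(Y|X) = 0.4669

Verification:
H(X) - H(X|Y) = 0.4729 - 0.4669 = 0.0060
H(Y) - H(Y|X) = 0.4729 - 0.4669 = 0.0060
H(X) + H(Y) - H(X,Y) = 0.4729 + 0.4729 - 0.9398 = 0.0060

All forms give I(X;Y) = 0.0060 dits. ✓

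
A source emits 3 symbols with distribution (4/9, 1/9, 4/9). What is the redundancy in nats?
0.1336 nats

Redundancy measures how far a source is from maximum entropy:
R = H_max - H(X)

Maximum entropy for 3 symbols: H_max = log_e(3) = 1.0986 nats
Actual entropy: H(X) = 0.9650 nats
Redundancy: R = 1.0986 - 0.9650 = 0.1336 nats

This redundancy represents potential for compression: the source could be compressed by 0.1336 nats per symbol.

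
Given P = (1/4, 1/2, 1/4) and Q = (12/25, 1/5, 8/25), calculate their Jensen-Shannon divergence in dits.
0.0234 dits

Jensen-Shannon divergence is:
JSD(P||Q) = 0.5 × D_KL(P||M) + 0.5 × D_KL(Q||M)
where M = 0.5 × (P + Q) is the mixture distribution.

M = 0.5 × (1/4, 1/2, 1/4) + 0.5 × (12/25, 1/5, 8/25) = (0.365, 7/20, 0.285)

D_KL(P||M) = 0.0221 dits
D_KL(Q||M) = 0.0246 dits

JSD(P||Q) = 0.5 × 0.0221 + 0.5 × 0.0246 = 0.0234 dits

Unlike KL divergence, JSD is symmetric and bounded: 0 ≤ JSD ≤ log(2).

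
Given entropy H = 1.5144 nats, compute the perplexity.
4.5467

Perplexity is e^H (or exp(H) for natural log).

H = 1.5144 nats
Perplexity = e^1.5144 = 4.5467

Interpretation: The model's uncertainty is equivalent to choosing uniformly among 4.5 options.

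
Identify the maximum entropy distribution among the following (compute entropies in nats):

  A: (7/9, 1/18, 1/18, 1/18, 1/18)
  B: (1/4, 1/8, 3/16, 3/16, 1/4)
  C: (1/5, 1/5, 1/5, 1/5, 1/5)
C

For a discrete distribution over n outcomes, entropy is maximized by the uniform distribution.

Computing entropies:
H(A) = 0.8378 nats
H(B) = 1.5808 nats
H(C) = 1.6094 nats

The uniform distribution (where all probabilities equal 1/5) achieves the maximum entropy of log_e(5) = 1.6094 nats.

Distribution C has the highest entropy.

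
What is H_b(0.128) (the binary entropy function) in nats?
0.3826 nats

The binary entropy function is:
H(p) = -p log(p) - (1-p) log(1-p)

H(0.128) = -0.128 × log_e(0.128) - 0.872 × log_e(0.872)
H(0.128) = 0.3826 nats

Note: Binary entropy is maximized at p=0.5 (H=1 bit) and minimized at p=0 or p=1 (H=0).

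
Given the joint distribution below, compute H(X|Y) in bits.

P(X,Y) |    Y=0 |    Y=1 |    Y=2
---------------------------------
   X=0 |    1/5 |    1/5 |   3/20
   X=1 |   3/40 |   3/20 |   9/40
0.9414 bits

Using the chain rule: H(X|Y) = H(X,Y) - H(Y)

First, compute H(X,Y) = 2.5143 bits

Marginal P(Y) = (11/40, 7/20, 3/8)
H(Y) = 1.5729 bits

H(X|Y) = H(X,Y) - H(Y) = 2.5143 - 1.5729 = 0.9414 bits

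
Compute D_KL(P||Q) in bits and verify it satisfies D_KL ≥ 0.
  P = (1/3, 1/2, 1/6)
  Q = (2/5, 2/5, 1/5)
0.0294 bits

KL divergence satisfies the Gibbs inequality: D_KL(P||Q) ≥ 0 for all distributions P, Q.

D_KL(P||Q) = Σ p(x) log(p(x)/q(x))
Term by term:
  x=0: 1/3 × log_2[(1/3)/(2/5)] = -0.0877
  x=1: 1/2 × log_2[(1/2)/(2/5)] = 0.1610
  x=2: 1/6 × log_2[(1/6)/(1/5)] = -0.0438
D_KL(P||Q) = 0.0294 bits

D_KL(P||Q) = 0.0294 ≥ 0 ✓

This non-negativity is a fundamental property: relative entropy cannot be negative because it measures how different Q is from P.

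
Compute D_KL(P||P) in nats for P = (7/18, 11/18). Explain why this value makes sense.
0.0000 nats

KL divergence satisfies the Gibbs inequality: D_KL(P||Q) ≥ 0 for all distributions P, Q.

D_KL(P||Q) = Σ p(x) log(p(x)/q(x))
Each term is p(x) × log_e(p(x)/p(x)) = p(x) × log_e(1) = 0, so the sum is 0.
D_KL(P||Q) = 0.0000 nats

When P = Q, the KL divergence is exactly 0, as there is no 'divergence' between identical distributions.

This non-negativity is a fundamental property: relative entropy cannot be negative because it measures how different Q is from P.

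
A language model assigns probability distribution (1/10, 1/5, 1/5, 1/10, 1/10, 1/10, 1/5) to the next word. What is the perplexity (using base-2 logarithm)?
6.5975

Perplexity is 2^H (or exp(H) for natural log).

First, H = -Σ p log p = 2.7219 bits
Perplexity = 2^2.7219 = 6.5975

Interpretation: The model's uncertainty is equivalent to choosing uniformly among 6.6 options.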